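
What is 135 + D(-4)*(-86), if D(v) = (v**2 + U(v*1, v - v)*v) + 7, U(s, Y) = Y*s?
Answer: -1843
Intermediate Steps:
D(v) = 7 + v**2 (D(v) = (v**2 + ((v - v)*(v*1))*v) + 7 = (v**2 + (0*v)*v) + 7 = (v**2 + 0*v) + 7 = (v**2 + 0) + 7 = v**2 + 7 = 7 + v**2)
135 + D(-4)*(-86) = 135 + (7 + (-4)**2)*(-86) = 135 + (7 + 16)*(-86) = 135 + 23*(-86) = 135 - 1978 = -1843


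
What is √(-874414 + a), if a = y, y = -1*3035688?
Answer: 7*I*√79798 ≈ 1977.4*I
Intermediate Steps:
y = -3035688
a = -3035688
√(-874414 + a) = √(-874414 - 3035688) = √(-3910102) = 7*I*√79798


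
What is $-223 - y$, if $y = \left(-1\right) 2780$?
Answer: $2557$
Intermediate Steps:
$y = -2780$
$-223 - y = -223 - -2780 = -223 + 2780 = 2557$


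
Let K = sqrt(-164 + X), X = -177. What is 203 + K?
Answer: 203 + I*sqrt(341) ≈ 203.0 + 18.466*I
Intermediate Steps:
K = I*sqrt(341) (K = sqrt(-164 - 177) = sqrt(-341) = I*sqrt(341) ≈ 18.466*I)
203 + K = 203 + I*sqrt(341)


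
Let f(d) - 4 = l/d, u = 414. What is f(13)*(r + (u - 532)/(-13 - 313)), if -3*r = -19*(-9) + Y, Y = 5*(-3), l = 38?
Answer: -757530/2119 ≈ -357.49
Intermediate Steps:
f(d) = 4 + 38/d
Y = -15
r = -52 (r = -(-19*(-9) - 15)/3 = -(171 - 15)/3 = -⅓*156 = -52)
f(13)*(r + (u - 532)/(-13 - 313)) = (4 + 38/13)*(-52 + (414 - 532)/(-13 - 313)) = (4 + 38*(1/13))*(-52 - 118/(-326)) = (4 + 38/13)*(-52 - 118*(-1/326)) = 90*(-52 + 59/163)/13 = (90/13)*(-8417/163) = -757530/2119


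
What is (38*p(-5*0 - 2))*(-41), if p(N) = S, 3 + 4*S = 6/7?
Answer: 11685/14 ≈ 834.64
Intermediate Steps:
S = -15/28 (S = -¾ + (6/7)/4 = -¾ + (6*(⅐))/4 = -¾ + (¼)*(6/7) = -¾ + 3/14 = -15/28 ≈ -0.53571)
p(N) = -15/28
(38*p(-5*0 - 2))*(-41) = (38*(-15/28))*(-41) = -285/14*(-41) = 11685/14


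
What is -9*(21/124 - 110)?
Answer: 122571/124 ≈ 988.48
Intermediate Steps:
-9*(21/124 - 110) = -9*(-13619/124) = 122571/124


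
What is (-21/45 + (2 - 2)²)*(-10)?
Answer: 14/3 ≈ 4.6667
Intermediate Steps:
(-21/45 + (2 - 2)²)*(-10) = (-21*1/45 + 0²)*(-10) = (-7/15 + 0)*(-10) = -7/15*(-10) = 14/3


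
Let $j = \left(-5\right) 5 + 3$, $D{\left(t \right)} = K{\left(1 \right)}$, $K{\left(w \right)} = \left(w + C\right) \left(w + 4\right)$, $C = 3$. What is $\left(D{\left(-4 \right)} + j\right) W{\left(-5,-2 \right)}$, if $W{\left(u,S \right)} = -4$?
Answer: $8$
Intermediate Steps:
$K{\left(w \right)} = \left(3 + w\right) \left(4 + w\right)$ ($K{\left(w \right)} = \left(w + 3\right) \left(w + 4\right) = \left(3 + w\right) \left(4 + w\right)$)
$D{\left(t \right)} = 20$ ($D{\left(t \right)} = 12 + 1^{2} + 7 \cdot 1 = 12 + 1 + 7 = 20$)
$j = -22$ ($j = -25 + 3 = -22$)
$\left(D{\left(-4 \right)} + j\right) W{\left(-5,-2 \right)} = \left(20 - 22\right) \left(-4\right) = \left(-2\right) \left(-4\right) = 8$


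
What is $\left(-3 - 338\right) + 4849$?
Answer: $4508$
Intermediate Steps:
$\left(-3 - 338\right) + 4849 = -341 + 4849 = 4508$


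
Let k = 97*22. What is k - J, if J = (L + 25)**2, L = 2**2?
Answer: 1293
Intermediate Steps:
L = 4
k = 2134
J = 841 (J = (4 + 25)**2 = 29**2 = 841)
k - J = 2134 - 1*841 = 2134 - 841 = 1293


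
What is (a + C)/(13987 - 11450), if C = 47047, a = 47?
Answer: 47094/2537 ≈ 18.563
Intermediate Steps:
(a + C)/(13987 - 11450) = (47 + 47047)/(13987 - 11450) = 47094/2537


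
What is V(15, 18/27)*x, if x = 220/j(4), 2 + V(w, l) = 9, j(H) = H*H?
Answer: 385/4 ≈ 96.250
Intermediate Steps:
j(H) = H**2
V(w, l) = 7 (V(w, l) = -2 + 9 = 7)
x = 55/4 (x = 220/(4**2) = 220/16 = 220*(1/16) = 55/4 ≈ 13.750)
V(15, 18/27)*x = 7*(55/4) = 385/4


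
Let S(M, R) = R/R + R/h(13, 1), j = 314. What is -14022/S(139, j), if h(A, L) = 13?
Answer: -60762/109 ≈ -557.45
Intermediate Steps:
S(M, R) = 1 + R/13 (S(M, R) = R/R + R/13 = 1 + R*(1/13) = 1 + R/13)
-14022/S(139, j) = -14022/(1 + (1/13)*314) = -14022/(1 + 314/13) = -14022/327/13 = -14022*13/327 = -60762/109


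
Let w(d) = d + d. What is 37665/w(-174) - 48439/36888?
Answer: -4040929/36888 ≈ -109.55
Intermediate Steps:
w(d) = 2*d
37665/w(-174) - 48439/36888 = 37665/((2*(-174))) - 48439/36888 = 37665/(-348) - 48439*1/36888 = 37665*(-1/348) - 48439/36888 = -12555/116 - 48439/36888 = -4040929/36888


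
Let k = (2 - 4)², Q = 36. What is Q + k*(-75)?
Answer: -264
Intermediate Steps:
k = 4 (k = (-2)² = 4)
Q + k*(-75) = 36 + 4*(-75) = 36 - 300 = -264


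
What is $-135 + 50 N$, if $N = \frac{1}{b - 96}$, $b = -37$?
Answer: $- \frac{18005}{133} \approx -135.38$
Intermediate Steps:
$N = - \frac{1}{133}$ ($N = \frac{1}{-37 - 96} = \frac{1}{-133} = - \frac{1}{133} \approx -0.0075188$)
$-135 + 50 N = -135 + 50 \left(- \frac{1}{133}\right) = -135 - \frac{50}{133} = - \frac{18005}{133}$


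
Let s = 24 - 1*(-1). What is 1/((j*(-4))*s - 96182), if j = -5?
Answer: -1/95682 ≈ -1.0451e-5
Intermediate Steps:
s = 25 (s = 24 + 1 = 25)
1/((j*(-4))*s - 96182) = 1/(-5*(-4)*25 - 96182) = 1/(20*25 - 96182) = 1/(500 - 96182) = 1/(-95682) = -1/95682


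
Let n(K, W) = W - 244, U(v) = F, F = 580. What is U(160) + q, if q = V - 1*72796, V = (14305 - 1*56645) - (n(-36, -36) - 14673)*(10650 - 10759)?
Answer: -1744433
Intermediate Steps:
U(v) = 580
n(K, W) = -244 + W
V = -1672217 (V = (14305 - 1*56645) - ((-244 - 36) - 14673)*(10650 - 10759) = (14305 - 56645) - (-280 - 14673)*(-109) = -42340 - (-14953)*(-109) = -42340 - 1*1629877 = -42340 - 1629877 = -1672217)
q = -1745013 (q = -1672217 - 1*72796 = -1672217 - 72796 = -1745013)
U(160) + q = 580 - 1745013 = -1744433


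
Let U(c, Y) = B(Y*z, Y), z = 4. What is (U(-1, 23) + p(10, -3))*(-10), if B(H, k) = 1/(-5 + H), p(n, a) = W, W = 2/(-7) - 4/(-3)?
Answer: -2150/203 ≈ -10.591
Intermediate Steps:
W = 22/21 (W = 2*(-1/7) - 4*(-1/3) = -2/7 + 4/3 = 22/21 ≈ 1.0476)
p(n, a) = 22/21
U(c, Y) = 1/(-5 + 4*Y) (U(c, Y) = 1/(-5 + Y*4) = 1/(-5 + 4*Y))
(U(-1, 23) + p(10, -3))*(-10) = (1/(-5 + 4*23) + 22/21)*(-10) = (1/(-5 + 92) + 22/21)*(-10) = (1/87 + 22/21)*(-10) = (215/203)*(-10) = -2150/203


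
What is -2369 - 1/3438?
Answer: -8144623/3438 ≈ -2369.0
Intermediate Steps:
-2369 - 1/3438 = -8144623/3438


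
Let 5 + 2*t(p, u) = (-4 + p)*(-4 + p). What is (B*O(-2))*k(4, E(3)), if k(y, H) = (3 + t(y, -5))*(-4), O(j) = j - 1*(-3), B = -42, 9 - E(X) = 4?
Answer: 84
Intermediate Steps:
E(X) = 5 (E(X) = 9 - 1*4 = 9 - 4 = 5)
t(p, u) = -5/2 + (-4 + p)²/2 (t(p, u) = -5/2 + ((-4 + p)*(-4 + p))/2 = -5/2 + (-4 + p)²/2)
O(j) = 3 + j (O(j) = j + 3 = 3 + j)
k(y, H) = -2 - 2*(-4 + y)² (k(y, H) = (3 + (-5/2 + (-4 + y)²/2))*(-4) = (½ + (-4 + y)²/2)*(-4) = -2 - 2*(-4 + y)²)
(B*O(-2))*k(4, E(3)) = (-42*(3 - 2))*(-2 - 2*(-4 + 4)²) = (-42*1)*(-2 - 2*0²) = -42*(-2 - 2*0) = -42*(-2 + 0) = -42*(-2) = 84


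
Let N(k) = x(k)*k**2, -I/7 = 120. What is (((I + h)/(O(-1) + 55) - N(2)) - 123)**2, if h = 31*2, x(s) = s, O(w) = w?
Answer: 15413476/729 ≈ 21143.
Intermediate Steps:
I = -840 (I = -7*120 = -840)
N(k) = k**3 (N(k) = k*k**2 = k**3)
h = 62
(((I + h)/(O(-1) + 55) - N(2)) - 123)**2 = (((-840 + 62)/(-1 + 55) - 1*2**3) - 123)**2 = ((-778/54 - 1*8) - 123)**2 = ((-778*1/54 - 8) - 123)**2 = ((-389/27 - 8) - 123)**2 = (-605/27 - 123)**2 = (-3926/27)**2 = 15413476/729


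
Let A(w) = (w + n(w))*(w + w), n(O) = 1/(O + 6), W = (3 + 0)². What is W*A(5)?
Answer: 5040/11 ≈ 458.18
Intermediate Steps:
W = 9 (W = 3² = 9)
n(O) = 1/(6 + O)
A(w) = 2*w*(w + 1/(6 + w)) (A(w) = (w + 1/(6 + w))*(w + w) = (w + 1/(6 + w))*(2*w) = 2*w*(w + 1/(6 + w)))
W*A(5) = 9*(2*5*(1 + 5*(6 + 5))/(6 + 5)) = 9*(2*5*(1 + 5*11)/11) = 9*(2*5*(1/11)*(1 + 55)) = 9*(2*5*(1/11)*56) = 9*(560/11) = 5040/11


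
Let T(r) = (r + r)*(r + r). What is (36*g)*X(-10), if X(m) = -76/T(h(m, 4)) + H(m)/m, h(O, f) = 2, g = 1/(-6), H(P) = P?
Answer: 45/2 ≈ 22.500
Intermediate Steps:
g = -⅙ ≈ -0.16667
T(r) = 4*r² (T(r) = (2*r)*(2*r) = 4*r²)
X(m) = -15/4 (X(m) = -76/(4*2²) + m/m = -76/(4*4) + 1 = -76/16 + 1 = -76*1/16 + 1 = -19/4 + 1 = -15/4)
(36*g)*X(-10) = (36*(-⅙))*(-15/4) = -6*(-15/4) = 45/2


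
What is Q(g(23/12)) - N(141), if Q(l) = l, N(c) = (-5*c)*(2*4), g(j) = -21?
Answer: 5619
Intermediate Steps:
N(c) = -40*c (N(c) = -5*c*8 = -40*c)
Q(g(23/12)) - N(141) = -21 - (-40)*141 = -21 - 1*(-5640) = -21 + 5640 = 5619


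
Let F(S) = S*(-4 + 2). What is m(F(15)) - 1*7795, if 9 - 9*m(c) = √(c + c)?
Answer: -7794 - 2*I*√15/9 ≈ -7794.0 - 0.86066*I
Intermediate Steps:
F(S) = -2*S (F(S) = S*(-2) = -2*S)
m(c) = 1 - √2*√c/9 (m(c) = 1 - √(c + c)/9 = 1 - √2*√c/9)
m(F(15)) - 1*7795 = (1 - √2*√(-2*15)/9) - 1*7795 = (1 - √2*√(-30)/9) - 7795 = (1 - √2*I*√30/9) - 7795 = (1 - 2*I*√15/9) - 7795 = -7794 - 2*I*√15/9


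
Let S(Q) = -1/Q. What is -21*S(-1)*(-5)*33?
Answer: 3465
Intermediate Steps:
-21*S(-1)*(-5)*33 = -21*(-1/(-1))*(-5)*33 = -21*(-1*(-1))*(-5)*33 = -21*(-5)*33 = 105*33 = 3465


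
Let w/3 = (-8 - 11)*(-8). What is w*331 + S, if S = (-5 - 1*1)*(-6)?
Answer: 150972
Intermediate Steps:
w = 456 (w = 3*((-8 - 11)*(-8)) = 3*(-19*(-8)) = 3*152 = 456)
S = 36 (S = (-5 - 1)*(-6) = -6*(-6) = 36)
w*331 + S = 456*331 + 36 = 150936 + 36 = 150972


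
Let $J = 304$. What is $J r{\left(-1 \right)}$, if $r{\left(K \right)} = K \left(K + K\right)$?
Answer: $608$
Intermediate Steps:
$r{\left(K \right)} = 2 K^{2}$ ($r{\left(K \right)} = K 2 K = 2 K^{2}$)
$J r{\left(-1 \right)} = 304 \cdot 2 \left(-1\right)^{2} = 304 \cdot 2 \cdot 1 = 304 \cdot 2 = 608$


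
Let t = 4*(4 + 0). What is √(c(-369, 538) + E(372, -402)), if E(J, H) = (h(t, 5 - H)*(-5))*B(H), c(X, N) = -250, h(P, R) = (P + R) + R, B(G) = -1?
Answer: 10*√39 ≈ 62.450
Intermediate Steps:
t = 16 (t = 4*4 = 16)
h(P, R) = P + 2*R
E(J, H) = 130 - 10*H (E(J, H) = ((16 + 2*(5 - H))*(-5))*(-1) = ((16 + (10 - 2*H))*(-5))*(-1) = ((26 - 2*H)*(-5))*(-1) = (-130 + 10*H)*(-1) = 130 - 10*H)
√(c(-369, 538) + E(372, -402)) = √(-250 + (130 - 10*(-402))) = √(-250 + (130 + 4020)) = √(-250 + 4150) = √3900 = 10*√39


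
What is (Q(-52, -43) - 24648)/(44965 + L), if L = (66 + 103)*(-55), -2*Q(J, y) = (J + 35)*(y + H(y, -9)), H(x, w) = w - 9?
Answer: -50333/71340 ≈ -0.70554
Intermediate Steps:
H(x, w) = -9 + w
Q(J, y) = -(-18 + y)*(35 + J)/2 (Q(J, y) = -(J + 35)*(y + (-9 - 9))/2 = -(35 + J)*(y - 18)/2 = -(35 + J)*(-18 + y)/2 = -(-18 + y)*(35 + J)/2)
L = -9295 (L = 169*(-55) = -9295)
(Q(-52, -43) - 24648)/(44965 + L) = ((315 + 9*(-52) - 35/2*(-43) - ½*(-52)*(-43)) - 24648)/(44965 - 9295) = ((315 - 468 + 1505/2 - 1118) - 24648)/35670 = (-1037/2 - 24648)*(1/35670) = -50333/2*1/35670 = -50333/71340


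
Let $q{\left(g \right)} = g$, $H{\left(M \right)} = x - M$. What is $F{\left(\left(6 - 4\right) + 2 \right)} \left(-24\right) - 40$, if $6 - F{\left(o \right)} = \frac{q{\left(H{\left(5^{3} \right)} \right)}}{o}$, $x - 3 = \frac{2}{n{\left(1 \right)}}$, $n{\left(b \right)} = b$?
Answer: $-904$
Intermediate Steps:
$x = 5$ ($x = 3 + \frac{2}{1} = 3 + 2 \cdot 1 = 3 + 2 = 5$)
$H{\left(M \right)} = 5 - M$
$F{\left(o \right)} = 6 + \frac{120}{o}$ ($F{\left(o \right)} = 6 - \frac{5 - 5^{3}}{o} = 6 - \frac{5 - 125}{o} = 6 - - \frac{120}{o} = 6 + \frac{120}{o}$)
$F{\left(\left(6 - 4\right) + 2 \right)} \left(-24\right) - 40 = \left(6 + \frac{120}{\left(6 - 4\right) + 2}\right) \left(-24\right) - 40 = \left(6 + \frac{120}{2 + 2}\right) \left(-24\right) - 40 = \left(6 + \frac{120}{4}\right) \left(-24\right) - 40 = \left(6 + 120 \cdot \frac{1}{4}\right) \left(-24\right) - 40 = \left(6 + 30\right) \left(-24\right) - 40 = 36 \left(-24\right) - 40 = -864 - 40 = -904$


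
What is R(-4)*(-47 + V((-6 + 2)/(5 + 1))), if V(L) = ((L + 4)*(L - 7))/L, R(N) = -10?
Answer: 260/3 ≈ 86.667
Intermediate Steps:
V(L) = (-7 + L)*(4 + L)/L (V(L) = ((4 + L)*(-7 + L))/L = ((-7 + L)*(4 + L))/L = (-7 + L)*(4 + L)/L)
R(-4)*(-47 + V((-6 + 2)/(5 + 1))) = -10*(-47 + (-3 + (-6 + 2)/(5 + 1) - 28*(5 + 1)/(-6 + 2))) = -10*(-47 + (-3 - 4/6 - 28/((-4/6)))) = -10*(-47 + (-3 - 4*1/6 - 28/((-4*1/6)))) = -10*(-47 + (-3 - 2/3 - 28/(-2/3))) = -10*(-47 + (-3 - 2/3 - 28*(-3/2))) = -10*(-47 + (-3 - 2/3 + 42)) = -10*(-47 + 115/3) = -10*(-26/3) = 260/3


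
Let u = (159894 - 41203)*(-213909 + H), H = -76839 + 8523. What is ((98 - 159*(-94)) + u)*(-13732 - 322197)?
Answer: 11252799290593399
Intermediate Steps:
H = -68316
u = -33497567475 (u = (159894 - 41203)*(-213909 - 68316) = 118691*(-282225) = -33497567475)
((98 - 159*(-94)) + u)*(-13732 - 322197) = ((98 - 159*(-94)) - 33497567475)*(-13732 - 322197) = ((98 + 14946) - 33497567475)*(-335929) = (15044 - 33497567475)*(-335929) = -33497552431*(-335929) = 11252799290593399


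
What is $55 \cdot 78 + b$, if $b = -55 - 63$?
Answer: $4172$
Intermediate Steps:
$b = -118$ ($b = -55 - 63 = -118$)
$55 \cdot 78 + b = 55 \cdot 78 - 118 = 4290 - 118 = 4172$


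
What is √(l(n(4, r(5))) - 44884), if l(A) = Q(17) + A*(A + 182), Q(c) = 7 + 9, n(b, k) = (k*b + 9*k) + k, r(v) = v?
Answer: 2*I*√6807 ≈ 165.01*I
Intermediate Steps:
n(b, k) = 10*k + b*k (n(b, k) = (b*k + 9*k) + k = (9*k + b*k) + k = 10*k + b*k)
Q(c) = 16
l(A) = 16 + A*(182 + A) (l(A) = 16 + A*(A + 182) = 16 + A*(182 + A))
√(l(n(4, r(5))) - 44884) = √((16 + (5*(10 + 4))² + 182*(5*(10 + 4))) - 44884) = √((16 + (5*14)² + 182*(5*14)) - 44884) = √((16 + 70² + 182*70) - 44884) = √((16 + 4900 + 12740) - 44884) = √(17656 - 44884) = √(-27228) = 2*I*√6807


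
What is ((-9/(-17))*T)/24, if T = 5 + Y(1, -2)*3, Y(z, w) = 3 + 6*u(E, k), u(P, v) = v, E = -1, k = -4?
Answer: -87/68 ≈ -1.2794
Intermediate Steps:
Y(z, w) = -21 (Y(z, w) = 3 + 6*(-4) = 3 - 24 = -21)
T = -58 (T = 5 - 21*3 = 5 - 63 = -58)
((-9/(-17))*T)/24 = (-9/(-17)*(-58))/24 = (-9*(-1/17)*(-58))*(1/24) = ((9/17)*(-58))*(1/24) = -522/17*1/24 = -87/68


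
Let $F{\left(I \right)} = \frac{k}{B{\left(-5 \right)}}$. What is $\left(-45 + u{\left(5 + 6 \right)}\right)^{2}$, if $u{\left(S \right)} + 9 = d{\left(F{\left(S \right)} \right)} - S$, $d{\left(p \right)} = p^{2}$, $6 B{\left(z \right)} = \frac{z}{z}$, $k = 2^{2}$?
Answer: $261121$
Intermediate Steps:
$k = 4$
$B{\left(z \right)} = \frac{1}{6}$ ($B{\left(z \right)} = \frac{z \frac{1}{z}}{6} = \frac{1}{6} \cdot 1 = \frac{1}{6}$)
$F{\left(I \right)} = 24$ ($F{\left(I \right)} = 4 \frac{1}{\frac{1}{6}} = 4 \cdot 6 = 24$)
$u{\left(S \right)} = 567 - S$ ($u{\left(S \right)} = -9 - \left(-576 + S\right) = 567 - S$)
$\left(-45 + u{\left(5 + 6 \right)}\right)^{2} = \left(-45 + \left(567 - \left(5 + 6\right)\right)\right)^{2} = \left(-45 + \left(567 - 11\right)\right)^{2} = \left(-45 + 556\right)^{2} = 511^{2} = 261121$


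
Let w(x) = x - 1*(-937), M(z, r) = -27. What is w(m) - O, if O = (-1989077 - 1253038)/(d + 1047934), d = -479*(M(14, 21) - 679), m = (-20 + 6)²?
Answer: 174855831/154012 ≈ 1135.3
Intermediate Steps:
m = 196 (m = (-14)² = 196)
w(x) = 937 + x (w(x) = x + 937 = 937 + x)
d = 338174 (d = -479*(-27 - 679) = -479*(-706) = 338174)
O = -360235/154012 (O = (-1989077 - 1253038)/(338174 + 1047934) = -3242115/1386108 = -3242115*1/1386108 = -360235/154012 ≈ -2.3390)
w(m) - O = (937 + 196) - 1*(-360235/154012) = 1133 + 360235/154012 = 174855831/154012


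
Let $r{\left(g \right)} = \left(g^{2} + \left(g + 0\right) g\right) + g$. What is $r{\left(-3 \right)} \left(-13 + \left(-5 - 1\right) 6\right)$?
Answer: $-735$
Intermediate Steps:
$r{\left(g \right)} = g + 2 g^{2}$ ($r{\left(g \right)} = \left(g^{2} + g g\right) + g = \left(g^{2} + g^{2}\right) + g = 2 g^{2} + g = g + 2 g^{2}$)
$r{\left(-3 \right)} \left(-13 + \left(-5 - 1\right) 6\right) = - 3 \left(1 + 2 \left(-3\right)\right) \left(-13 + \left(-5 - 1\right) 6\right) = - 3 \left(1 - 6\right) \left(-13 - 36\right) = \left(-3\right) \left(-5\right) \left(-13 - 36\right) = 15 \left(-49\right) = -735$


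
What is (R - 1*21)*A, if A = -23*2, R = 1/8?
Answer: 3841/4 ≈ 960.25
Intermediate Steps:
R = ⅛ ≈ 0.12500
A = -46
(R - 1*21)*A = (⅛ - 1*21)*(-46) = (⅛ - 21)*(-46) = -167/8*(-46) = 3841/4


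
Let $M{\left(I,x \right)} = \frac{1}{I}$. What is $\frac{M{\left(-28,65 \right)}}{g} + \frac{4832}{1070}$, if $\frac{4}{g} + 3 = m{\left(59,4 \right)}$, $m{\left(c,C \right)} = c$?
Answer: $\frac{4297}{1070} \approx 4.0159$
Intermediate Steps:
$g = \frac{1}{14}$ ($g = \frac{4}{-3 + 59} = \frac{4}{56} = 4 \cdot \frac{1}{56} = \frac{1}{14} \approx 0.071429$)
$\frac{M{\left(-28,65 \right)}}{g} + \frac{4832}{1070} = \frac{\frac{1}{\frac{1}{14}}}{-28} + \frac{4832}{1070} = \left(- \frac{1}{28}\right) 14 + 4832 \cdot \frac{1}{1070} = - \frac{1}{2} + \frac{2416}{535} = \frac{4297}{1070}$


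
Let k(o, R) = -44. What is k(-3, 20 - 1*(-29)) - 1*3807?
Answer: -3851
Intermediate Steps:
k(-3, 20 - 1*(-29)) - 1*3807 = -44 - 1*3807 = -44 - 3807 = -3851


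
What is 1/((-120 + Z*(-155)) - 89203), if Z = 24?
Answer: -1/93043 ≈ -1.0748e-5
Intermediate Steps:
1/((-120 + Z*(-155)) - 89203) = 1/((-120 + 24*(-155)) - 89203) = 1/((-120 - 3720) - 89203) = 1/(-3840 - 89203) = 1/(-93043) = -1/93043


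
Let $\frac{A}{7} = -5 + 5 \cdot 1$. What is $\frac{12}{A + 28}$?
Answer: $\frac{3}{7} \approx 0.42857$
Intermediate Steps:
$A = 0$ ($A = 7 \left(-5 + 5 \cdot 1\right) = 7 \left(-5 + 5\right) = 7 \cdot 0 = 0$)
$\frac{12}{A + 28} = \frac{12}{0 + 28} = \frac{12}{28} = 12 \cdot \frac{1}{28} = \frac{3}{7}$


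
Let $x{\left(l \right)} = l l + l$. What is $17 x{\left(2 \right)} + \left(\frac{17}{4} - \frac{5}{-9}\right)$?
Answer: $\frac{3845}{36} \approx 106.81$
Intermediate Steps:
$x{\left(l \right)} = l + l^{2}$ ($x{\left(l \right)} = l^{2} + l = l + l^{2}$)
$17 x{\left(2 \right)} + \left(\frac{17}{4} - \frac{5}{-9}\right) = 17 \cdot 2 \left(1 + 2\right) + \left(\frac{17}{4} - \frac{5}{-9}\right) = 17 \cdot 2 \cdot 3 + \left(17 \cdot \frac{1}{4} - - \frac{5}{9}\right) = 17 \cdot 6 + \left(\frac{17}{4} + \frac{5}{9}\right) = 102 + \frac{173}{36} = \frac{3845}{36}$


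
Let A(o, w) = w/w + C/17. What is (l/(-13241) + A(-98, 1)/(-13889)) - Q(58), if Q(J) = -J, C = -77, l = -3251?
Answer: 182097987337/3126372233 ≈ 58.246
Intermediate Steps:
A(o, w) = -60/17 (A(o, w) = w/w - 77/17 = 1 - 77*1/17 = 1 - 77/17 = -60/17)
(l/(-13241) + A(-98, 1)/(-13889)) - Q(58) = (-3251/(-13241) - 60/17/(-13889)) - (-1)*58 = (-3251*(-1/13241) - 60/17*(-1/13889)) - 1*(-58) = (3251/13241 + 60/236113) + 58 = 768397823/3126372233 + 58 = 182097987337/3126372233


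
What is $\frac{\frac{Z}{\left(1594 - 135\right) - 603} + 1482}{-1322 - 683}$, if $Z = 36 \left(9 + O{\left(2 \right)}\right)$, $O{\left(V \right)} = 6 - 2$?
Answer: $- \frac{63453}{85814} \approx -0.73942$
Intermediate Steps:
$O{\left(V \right)} = 4$ ($O{\left(V \right)} = 6 - 2 = 4$)
$Z = 468$ ($Z = 36 \left(9 + 4\right) = 36 \cdot 13 = 468$)
$\frac{\frac{Z}{\left(1594 - 135\right) - 603} + 1482}{-1322 - 683} = \frac{\frac{468}{\left(1594 - 135\right) - 603} + 1482}{-1322 - 683} = \frac{\frac{468}{1459 - 603} + 1482}{-2005} = \left(\frac{468}{856} + 1482\right) \left(- \frac{1}{2005}\right) = \left(468 \cdot \frac{1}{856} + 1482\right) \left(- \frac{1}{2005}\right) = \left(\frac{117}{214} + 1482\right) \left(- \frac{1}{2005}\right) = \frac{317265}{214} \left(- \frac{1}{2005}\right) = - \frac{63453}{85814}$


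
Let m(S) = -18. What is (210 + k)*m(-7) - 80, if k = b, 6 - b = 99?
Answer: -2186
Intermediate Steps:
b = -93 (b = 6 - 1*99 = 6 - 99 = -93)
k = -93
(210 + k)*m(-7) - 80 = (210 - 93)*(-18) - 80 = 117*(-18) - 80 = -2106 - 80 = -2186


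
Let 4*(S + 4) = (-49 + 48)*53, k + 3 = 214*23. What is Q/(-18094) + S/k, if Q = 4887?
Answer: -48702549/178008772 ≈ -0.27360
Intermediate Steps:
k = 4919 (k = -3 + 214*23 = -3 + 4922 = 4919)
S = -69/4 (S = -4 + ((-49 + 48)*53)/4 = -4 + (-1*53)/4 = -4 + (¼)*(-53) = -4 - 53/4 = -69/4 ≈ -17.250)
Q/(-18094) + S/k = 4887/(-18094) - 69/4/4919 = 4887*(-1/18094) - 69/4*1/4919 = -4887/18094 - 69/19676 = -48702549/178008772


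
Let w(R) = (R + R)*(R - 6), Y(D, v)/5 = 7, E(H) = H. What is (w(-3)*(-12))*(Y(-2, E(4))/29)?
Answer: -22680/29 ≈ -782.07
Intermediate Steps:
Y(D, v) = 35 (Y(D, v) = 5*7 = 35)
w(R) = 2*R*(-6 + R) (w(R) = (2*R)*(-6 + R) = 2*R*(-6 + R))
(w(-3)*(-12))*(Y(-2, E(4))/29) = ((2*(-3)*(-6 - 3))*(-12))*(35/29) = ((2*(-3)*(-9))*(-12))*(35*(1/29)) = (54*(-12))*(35/29) = -648*35/29 = -22680/29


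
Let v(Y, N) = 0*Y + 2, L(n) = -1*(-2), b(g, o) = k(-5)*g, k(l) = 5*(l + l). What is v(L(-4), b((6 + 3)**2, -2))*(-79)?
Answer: -158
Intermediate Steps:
k(l) = 10*l (k(l) = 5*(2*l) = 10*l)
b(g, o) = -50*g (b(g, o) = (10*(-5))*g = -50*g)
L(n) = 2
v(Y, N) = 2 (v(Y, N) = 0 + 2 = 2)
v(L(-4), b((6 + 3)**2, -2))*(-79) = 2*(-79) = -158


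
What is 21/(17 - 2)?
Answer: 7/5 ≈ 1.4000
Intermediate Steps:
21/(17 - 2) = 21/15 = (1/15)*21 = 7/5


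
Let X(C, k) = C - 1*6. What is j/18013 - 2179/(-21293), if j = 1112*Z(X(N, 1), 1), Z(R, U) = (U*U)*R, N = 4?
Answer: -8105305/383550809 ≈ -0.021132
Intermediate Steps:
X(C, k) = -6 + C (X(C, k) = C - 6 = -6 + C)
Z(R, U) = R*U² (Z(R, U) = U²*R = R*U²)
j = -2224 (j = 1112*((-6 + 4)*1²) = 1112*(-2*1) = 1112*(-2) = -2224)
j/18013 - 2179/(-21293) = -2224/18013 - 2179/(-21293) = -2224*1/18013 - 2179*(-1/21293) = -2224/18013 + 2179/21293 = -8105305/383550809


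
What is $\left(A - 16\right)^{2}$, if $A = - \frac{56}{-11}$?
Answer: $\frac{14400}{121} \approx 119.01$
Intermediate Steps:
$A = \frac{56}{11}$ ($A = \left(-56\right) \left(- \frac{1}{11}\right) = \frac{56}{11} \approx 5.0909$)
$\left(A - 16\right)^{2} = \left(\frac{56}{11} - 16\right)^{2} = \left(- \frac{120}{11}\right)^{2} = \frac{14400}{121}$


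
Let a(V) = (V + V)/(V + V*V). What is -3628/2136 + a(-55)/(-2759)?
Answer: -253051/148986 ≈ -1.6985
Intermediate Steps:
a(V) = 2*V/(V + V**2) (a(V) = (2*V)/(V + V**2) = 2*V/(V + V**2))
-3628/2136 + a(-55)/(-2759) = -3628/2136 + (2/(1 - 55))/(-2759) = -3628*1/2136 + (2/(-54))*(-1/2759) = -907/534 + (2*(-1/54))*(-1/2759) = -907/534 - 1/27*(-1/2759) = -907/534 + 1/74493 = -253051/148986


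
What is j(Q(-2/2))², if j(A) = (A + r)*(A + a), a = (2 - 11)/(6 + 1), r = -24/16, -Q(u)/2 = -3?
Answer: 88209/196 ≈ 450.05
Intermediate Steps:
Q(u) = 6 (Q(u) = -2*(-3) = 6)
r = -3/2 (r = -24*1/16 = -3/2 ≈ -1.5000)
a = -9/7 ≈ -1.2857
j(A) = (-9/7 + A)*(-3/2 + A) (j(A) = (A - 3/2)*(A - 9/7) = (-3/2 + A)*(-9/7 + A) = (-9/7 + A)*(-3/2 + A))
j(Q(-2/2))² = (27/14 + 6² - 39/14*6)² = (27/14 + 36 - 117/7)² = (297/14)² = 88209/196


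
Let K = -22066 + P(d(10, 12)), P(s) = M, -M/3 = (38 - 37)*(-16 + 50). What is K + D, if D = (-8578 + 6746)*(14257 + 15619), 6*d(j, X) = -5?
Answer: -54755000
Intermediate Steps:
M = -102 (M = -3*(38 - 37)*(-16 + 50) = -3*34 = -102)
d(j, X) = -5/6 (d(j, X) = (1/6)*(-5) = -5/6)
P(s) = -102
D = -54732832 (D = -1832*29876 = -54732832)
K = -22168 (K = -22066 - 102 = -22168)
K + D = -22168 - 54732832 = -54755000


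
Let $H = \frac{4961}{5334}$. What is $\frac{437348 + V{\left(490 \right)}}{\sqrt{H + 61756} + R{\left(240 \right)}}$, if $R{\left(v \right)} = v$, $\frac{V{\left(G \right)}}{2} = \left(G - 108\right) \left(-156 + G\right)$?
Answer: $- \frac{177308304768}{4434613} + \frac{692524 \sqrt{1757080754310}}{22173065} \approx 1417.6$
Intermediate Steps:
$H = \frac{4961}{5334}$ ($H = 4961 \cdot \frac{1}{5334} = \frac{4961}{5334} \approx 0.93007$)
$V{\left(G \right)} = 2 \left(-156 + G\right) \left(-108 + G\right)$ ($V{\left(G \right)} = 2 \left(G - 108\right) \left(-156 + G\right) = 2 \left(-108 + G\right) \left(-156 + G\right) = 2 \left(-156 + G\right) \left(-108 + G\right)$)
$\frac{437348 + V{\left(490 \right)}}{\sqrt{H + 61756} + R{\left(240 \right)}} = \frac{437348 + \left(33696 - 258720 + 2 \cdot 490^{2}\right)}{\sqrt{\frac{4961}{5334} + 61756} + 240} = \frac{437348 + \left(33696 - 258720 + 2 \cdot 240100\right)}{\sqrt{\frac{329411465}{5334}} + 240} = \frac{437348 + \left(33696 - 258720 + 480200\right)}{\frac{\sqrt{1757080754310}}{5334} + 240} = \frac{437348 + 255176}{240 + \frac{\sqrt{1757080754310}}{5334}} = \frac{692524}{240 + \frac{\sqrt{1757080754310}}{5334}}$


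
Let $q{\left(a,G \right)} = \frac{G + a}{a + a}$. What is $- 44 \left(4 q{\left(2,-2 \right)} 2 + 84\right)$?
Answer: $-3696$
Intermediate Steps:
$q{\left(a,G \right)} = \frac{G + a}{2 a}$
$- 44 \left(4 q{\left(2,-2 \right)} 2 + 84\right) = - 44 \left(4 \frac{-2 + 2}{2 \cdot 2} \cdot 2 + 84\right) = - 44 \left(4 \cdot \frac{1}{2} \cdot \frac{1}{2} \cdot 0 \cdot 2 + 84\right) = - 44 \left(4 \cdot 0 \cdot 2 + 84\right) = - 44 \left(0 \cdot 2 + 84\right) = - 44 \left(0 + 84\right) = \left(-44\right) 84 = -3696$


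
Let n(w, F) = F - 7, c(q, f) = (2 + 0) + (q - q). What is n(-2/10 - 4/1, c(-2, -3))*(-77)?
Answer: 385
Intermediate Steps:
c(q, f) = 2 (c(q, f) = 2 + 0 = 2)
n(w, F) = -7 + F
n(-2/10 - 4/1, c(-2, -3))*(-77) = (-7 + 2)*(-77) = -5*(-77) = 385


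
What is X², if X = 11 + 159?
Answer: 28900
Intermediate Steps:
X = 170
X² = 170² = 28900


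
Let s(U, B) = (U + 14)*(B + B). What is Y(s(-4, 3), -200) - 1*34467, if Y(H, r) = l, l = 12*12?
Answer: -34323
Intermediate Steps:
s(U, B) = 2*B*(14 + U) (s(U, B) = (14 + U)*(2*B) = 2*B*(14 + U))
l = 144
Y(H, r) = 144
Y(s(-4, 3), -200) - 1*34467 = 144 - 1*34467 = 144 - 34467 = -34323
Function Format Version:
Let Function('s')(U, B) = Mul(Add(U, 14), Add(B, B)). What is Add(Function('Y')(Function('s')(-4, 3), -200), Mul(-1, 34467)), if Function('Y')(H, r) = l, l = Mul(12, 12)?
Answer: -34323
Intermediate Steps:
Function('s')(U, B) = Mul(2, B, Add(14, U)) (Function('s')(U, B) = Mul(Add(14, U), Mul(2, B)) = Mul(2, B, Add(14, U)))
l = 144
Function('Y')(H, r) = 144
Add(Function('Y')(Function('s')(-4, 3), -200), Mul(-1, 34467)) = Add(144, Mul(-1, 34467)) = Add(144, -34467) = -34323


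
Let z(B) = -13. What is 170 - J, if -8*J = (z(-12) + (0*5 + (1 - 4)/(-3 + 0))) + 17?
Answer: 1365/8 ≈ 170.63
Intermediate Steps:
J = -5/8 (J = -((-13 + (0*5 + (1 - 4)/(-3 + 0))) + 17)/8 = -((-13 + (0 - 3/(-3))) + 17)/8 = -((-13 + (0 - 3*(-⅓))) + 17)/8 = -((-13 + (0 + 1)) + 17)/8 = -((-13 + 1) + 17)/8 = -(-12 + 17)/8 = -⅛*5 = -5/8 ≈ -0.62500)
170 - J = 170 - 1*(-5/8) = 170 + 5/8 = 1365/8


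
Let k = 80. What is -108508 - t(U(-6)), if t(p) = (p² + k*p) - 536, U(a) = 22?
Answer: -110216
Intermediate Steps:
t(p) = -536 + p² + 80*p (t(p) = (p² + 80*p) - 536 = -536 + p² + 80*p)
-108508 - t(U(-6)) = -108508 - (-536 + 22² + 80*22) = -108508 - (-536 + 484 + 1760) = -108508 - 1*1708 = -108508 - 1708 = -110216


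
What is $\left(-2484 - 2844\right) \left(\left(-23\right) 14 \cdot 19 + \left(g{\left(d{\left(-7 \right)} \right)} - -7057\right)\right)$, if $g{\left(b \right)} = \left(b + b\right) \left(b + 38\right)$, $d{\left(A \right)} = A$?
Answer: $-2690640$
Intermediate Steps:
$g{\left(b \right)} = 2 b \left(38 + b\right)$
$\left(-2484 - 2844\right) \left(\left(-23\right) 14 \cdot 19 + \left(g{\left(d{\left(-7 \right)} \right)} - -7057\right)\right) = \left(-2484 - 2844\right) \left(\left(-23\right) 14 \cdot 19 + \left(2 \left(-7\right) \left(38 - 7\right) - -7057\right)\right) = - 5328 \left(\left(-322\right) 19 + \left(2 \left(-7\right) 31 + 7057\right)\right) = - 5328 \left(-6118 + \left(-434 + 7057\right)\right) = - 5328 \left(-6118 + 6623\right) = \left(-5328\right) 505 = -2690640$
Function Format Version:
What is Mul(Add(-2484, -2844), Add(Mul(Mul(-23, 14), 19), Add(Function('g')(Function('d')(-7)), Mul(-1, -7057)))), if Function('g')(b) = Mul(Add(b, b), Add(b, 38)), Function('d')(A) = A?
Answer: -2690640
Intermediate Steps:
Function('g')(b) = Mul(2, b, Add(38, b)) (Function('g')(b) = Mul(Mul(2, b), Add(38, b)) = Mul(2, b, Add(38, b)))
Mul(Add(-2484, -2844), Add(Mul(Mul(-23, 14), 19), Add(Function('g')(Function('d')(-7)), Mul(-1, -7057)))) = Mul(Add(-2484, -2844), Add(Mul(Mul(-23, 14), 19), Add(Mul(2, -7, Add(38, -7)), Mul(-1, -7057)))) = Mul(-5328, Add(Mul(-322, 19), Add(Mul(2, -7, 31), 7057))) = Mul(-5328, Add(-6118, Add(-434, 7057))) = Mul(-5328, Add(-6118, 6623)) = Mul(-5328, 505) = -2690640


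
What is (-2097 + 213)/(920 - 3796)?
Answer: 471/719 ≈ 0.65508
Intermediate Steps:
(-2097 + 213)/(920 - 3796) = -1884/(-2876) = -1884*(-1/2876) = 471/719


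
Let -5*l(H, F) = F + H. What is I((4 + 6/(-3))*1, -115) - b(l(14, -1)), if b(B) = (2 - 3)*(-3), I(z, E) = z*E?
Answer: -233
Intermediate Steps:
I(z, E) = E*z
l(H, F) = -F/5 - H/5 (l(H, F) = -(F + H)/5 = -F/5 - H/5)
b(B) = 3 (b(B) = -1*(-3) = 3)
I((4 + 6/(-3))*1, -115) - b(l(14, -1)) = -115*(4 + 6/(-3)) - 1*3 = -115*(4 + 6*(-⅓)) - 3 = -115*(4 - 2) - 3 = -230 - 3 = -233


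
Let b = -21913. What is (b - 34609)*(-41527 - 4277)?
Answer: 2588933688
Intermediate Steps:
(b - 34609)*(-41527 - 4277) = (-21913 - 34609)*(-41527 - 4277) = -56522*(-45804) = 2588933688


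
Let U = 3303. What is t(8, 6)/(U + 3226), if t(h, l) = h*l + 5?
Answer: 53/6529 ≈ 0.0081176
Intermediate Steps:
t(h, l) = 5 + h*l
t(8, 6)/(U + 3226) = (5 + 8*6)/(3303 + 3226) = (5 + 48)/6529 = 53*(1/6529) = 53/6529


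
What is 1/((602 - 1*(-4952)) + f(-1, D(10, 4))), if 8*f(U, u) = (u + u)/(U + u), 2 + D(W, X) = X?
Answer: 2/11109 ≈ 0.00018003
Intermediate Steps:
D(W, X) = -2 + X
f(U, u) = u/(4*(U + u)) (f(U, u) = ((u + u)/(U + u))/8 = ((2*u)/(U + u))/8 = (2*u/(U + u))/8 = u/(4*(U + u)))
1/((602 - 1*(-4952)) + f(-1, D(10, 4))) = 1/((602 - 1*(-4952)) + (-2 + 4)/(4*(-1 + (-2 + 4)))) = 1/((602 + 4952) + (¼)*2/(-1 + 2)) = 1/(5554 + (¼)*2/1) = 1/(5554 + (¼)*2*1) = 1/(5554 + ½) = 1/(11109/2) = 2/11109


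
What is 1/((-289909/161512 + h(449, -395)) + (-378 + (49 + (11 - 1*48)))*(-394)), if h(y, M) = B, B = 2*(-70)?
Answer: 161512/23267774859 ≈ 6.9414e-6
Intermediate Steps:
B = -140
h(y, M) = -140
1/((-289909/161512 + h(449, -395)) + (-378 + (49 + (11 - 1*48)))*(-394)) = 1/((-289909/161512 - 140) + (-378 + (49 + (11 - 1*48)))*(-394)) = 1/((-289909*1/161512 - 140) + (-378 + (49 + (11 - 48)))*(-394)) = 1/((-289909/161512 - 140) + (-378 + (49 - 37))*(-394)) = 1/(-22901589/161512 + (-378 + 12)*(-394)) = 1/(-22901589/161512 - 366*(-394)) = 1/(-22901589/161512 + 144204) = 1/(23267774859/161512) = 161512/23267774859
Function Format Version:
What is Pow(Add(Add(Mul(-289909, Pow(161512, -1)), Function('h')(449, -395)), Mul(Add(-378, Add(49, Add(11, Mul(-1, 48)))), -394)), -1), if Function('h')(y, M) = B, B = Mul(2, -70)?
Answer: Rational(161512, 23267774859) ≈ 6.9414e-6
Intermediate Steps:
B = -140
Function('h')(y, M) = -140
Pow(Add(Add(Mul(-289909, Pow(161512, -1)), Function('h')(449, -395)), Mul(Add(-378, Add(49, Add(11, Mul(-1, 48)))), -394)), -1) = Pow(Add(Add(Mul(-289909, Pow(161512, -1)), -140), Mul(Add(-378, Add(49, Add(11, Mul(-1, 48)))), -394)), -1) = Pow(Add(Add(Mul(-289909, Rational(1, 161512)), -140), Mul(Add(-378, Add(49, Add(11, -48))), -394)), -1) = Pow(Add(Add(Rational(-289909, 161512), -140), Mul(Add(-378, Add(49, -37)), -394)), -1) = Pow(Add(Rational(-22901589, 161512), Mul(Add(-378, 12), -394)), -1) = Pow(Add(Rational(-22901589, 161512), Mul(-366, -394)), -1) = Pow(Add(Rational(-22901589, 161512), 144204), -1) = Pow(Rational(23267774859, 161512), -1) = Rational(161512, 23267774859)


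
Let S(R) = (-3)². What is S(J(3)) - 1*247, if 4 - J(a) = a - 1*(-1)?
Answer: -238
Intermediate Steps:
J(a) = 3 - a (J(a) = 4 - (a - 1*(-1)) = 4 - (a + 1) = 4 - (1 + a) = 4 + (-1 - a) = 3 - a)
S(R) = 9
S(J(3)) - 1*247 = 9 - 1*247 = 9 - 247 = -238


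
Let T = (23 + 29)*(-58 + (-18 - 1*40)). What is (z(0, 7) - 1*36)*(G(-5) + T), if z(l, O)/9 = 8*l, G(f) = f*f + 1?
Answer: 216216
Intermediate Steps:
G(f) = 1 + f² (G(f) = f² + 1 = 1 + f²)
z(l, O) = 72*l (z(l, O) = 9*(8*l) = 72*l)
T = -6032 (T = 52*(-58 + (-18 - 40)) = 52*(-58 - 58) = 52*(-116) = -6032)
(z(0, 7) - 1*36)*(G(-5) + T) = (72*0 - 1*36)*((1 + (-5)²) - 6032) = (0 - 36)*((1 + 25) - 6032) = -36*(26 - 6032) = -36*(-6006) = 216216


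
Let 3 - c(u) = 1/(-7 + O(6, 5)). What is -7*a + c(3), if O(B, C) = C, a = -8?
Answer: 119/2 ≈ 59.500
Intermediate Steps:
c(u) = 7/2 (c(u) = 3 - 1/(-7 + 5) = 3 - 1/(-2) = 3 - 1*(-½) = 3 + ½ = 7/2)
-7*a + c(3) = -7*(-8) + 7/2 = 56 + 7/2 = 119/2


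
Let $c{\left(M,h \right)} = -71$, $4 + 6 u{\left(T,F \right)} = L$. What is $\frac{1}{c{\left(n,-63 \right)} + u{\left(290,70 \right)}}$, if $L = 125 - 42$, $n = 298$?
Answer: $- \frac{6}{347} \approx -0.017291$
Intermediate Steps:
$L = 83$ ($L = 125 - 42 = 83$)
$u{\left(T,F \right)} = \frac{79}{6}$ ($u{\left(T,F \right)} = - \frac{2}{3} + \frac{1}{6} \cdot 83 = - \frac{2}{3} + \frac{83}{6} = \frac{79}{6}$)
$\frac{1}{c{\left(n,-63 \right)} + u{\left(290,70 \right)}} = \frac{1}{-71 + \frac{79}{6}} = \frac{1}{- \frac{347}{6}} = - \frac{6}{347}$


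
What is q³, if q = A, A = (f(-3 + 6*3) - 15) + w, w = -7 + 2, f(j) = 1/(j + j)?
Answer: -214921799/27000 ≈ -7960.1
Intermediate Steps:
f(j) = 1/(2*j)
w = -5
A = -599/30 (A = (1/(2*(-3 + 6*3)) - 15) - 5 = (1/(2*(-3 + 18)) - 15) - 5 = ((½)/15 - 15) - 5 = ((½)*(1/15) - 15) - 5 = (1/30 - 15) - 5 = -449/30 - 5 = -599/30 ≈ -19.967)
q = -599/30 ≈ -19.967
q³ = (-599/30)³ = -214921799/27000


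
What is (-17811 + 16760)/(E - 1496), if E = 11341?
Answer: -1051/9845 ≈ -0.10675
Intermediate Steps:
(-17811 + 16760)/(E - 1496) = (-17811 + 16760)/(11341 - 1496) = -1051/9845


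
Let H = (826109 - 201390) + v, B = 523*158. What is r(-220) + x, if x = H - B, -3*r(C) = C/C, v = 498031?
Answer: 3120347/3 ≈ 1.0401e+6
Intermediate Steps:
r(C) = -⅓ (r(C) = -C/(3*C) = -⅓*1 = -⅓)
B = 82634
H = 1122750 (H = (826109 - 201390) + 498031 = 624719 + 498031 = 1122750)
x = 1040116 (x = 1122750 - 1*82634 = 1122750 - 82634 = 1040116)
r(-220) + x = -⅓ + 1040116 = 3120347/3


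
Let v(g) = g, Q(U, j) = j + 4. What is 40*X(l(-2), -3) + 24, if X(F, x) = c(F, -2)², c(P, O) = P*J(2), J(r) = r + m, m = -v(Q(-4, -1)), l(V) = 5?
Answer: 1024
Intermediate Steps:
Q(U, j) = 4 + j
m = -3 (m = -(4 - 1) = -1*3 = -3)
J(r) = -3 + r (J(r) = r - 3 = -3 + r)
c(P, O) = -P (c(P, O) = P*(-3 + 2) = P*(-1) = -P)
X(F, x) = F² (X(F, x) = (-F)² = F²)
40*X(l(-2), -3) + 24 = 40*5² + 24 = 40*25 + 24 = 1000 + 24 = 1024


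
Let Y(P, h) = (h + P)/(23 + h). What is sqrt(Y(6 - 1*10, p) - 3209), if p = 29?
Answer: I*sqrt(2168959)/26 ≈ 56.644*I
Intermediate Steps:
Y(P, h) = (P + h)/(23 + h)
sqrt(Y(6 - 1*10, p) - 3209) = sqrt(((6 - 1*10) + 29)/(23 + 29) - 3209) = sqrt(((6 - 10) + 29)/52 - 3209) = sqrt((-4 + 29)/52 - 3209) = sqrt((1/52)*25 - 3209) = sqrt(25/52 - 3209) = sqrt(-166843/52) = I*sqrt(2168959)/26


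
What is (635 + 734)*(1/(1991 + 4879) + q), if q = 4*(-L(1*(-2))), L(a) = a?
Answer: 75241609/6870 ≈ 10952.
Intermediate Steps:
q = 8 (q = 4*(-(-2)) = 4*(-1*(-2)) = 4*2 = 8)
(635 + 734)*(1/(1991 + 4879) + q) = (635 + 734)*(1/(1991 + 4879) + 8) = 1369*(1/6870 + 8) = 1369*(54961/6870) = 75241609/6870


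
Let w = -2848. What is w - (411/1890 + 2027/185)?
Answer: -66647351/23310 ≈ -2859.2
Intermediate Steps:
w - (411/1890 + 2027/185) = -2848 - (411/1890 + 2027/185) = -2848 - (411*(1/1890) + 2027*(1/185)) = -2848 - (137/630 + 2027/185) = -2848 - 1*260471/23310 = -2848 - 260471/23310 = -66647351/23310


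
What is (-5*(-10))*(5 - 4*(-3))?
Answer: 850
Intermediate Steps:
(-5*(-10))*(5 - 4*(-3)) = 50*(5 + 12) = 50*17 = 850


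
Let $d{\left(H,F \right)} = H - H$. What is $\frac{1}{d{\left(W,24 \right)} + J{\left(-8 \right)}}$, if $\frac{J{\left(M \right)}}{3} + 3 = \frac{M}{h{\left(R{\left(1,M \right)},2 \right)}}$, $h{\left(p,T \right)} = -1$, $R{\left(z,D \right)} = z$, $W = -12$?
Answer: $\frac{1}{15} \approx 0.066667$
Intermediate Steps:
$d{\left(H,F \right)} = 0$
$J{\left(M \right)} = -9 - 3 M$ ($J{\left(M \right)} = -9 + 3 \frac{M}{-1} = -9 + 3 M \left(-1\right) = -9 + 3 \left(- M\right) = -9 - 3 M$)
$\frac{1}{d{\left(W,24 \right)} + J{\left(-8 \right)}} = \frac{1}{0 - -15} = \frac{1}{0 + \left(-9 + 24\right)} = \frac{1}{0 + 15} = \frac{1}{15}$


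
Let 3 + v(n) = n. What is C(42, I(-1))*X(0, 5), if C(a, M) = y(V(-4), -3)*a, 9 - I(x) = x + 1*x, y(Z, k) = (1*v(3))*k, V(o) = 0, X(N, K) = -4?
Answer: 0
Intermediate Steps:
v(n) = -3 + n
y(Z, k) = 0 (y(Z, k) = (1*(-3 + 3))*k = (1*0)*k = 0*k = 0)
I(x) = 9 - 2*x (I(x) = 9 - (x + 1*x) = 9 - (x + x) = 9 - 2*x)
C(a, M) = 0 (C(a, M) = 0*a = 0)
C(42, I(-1))*X(0, 5) = 0*(-4) = 0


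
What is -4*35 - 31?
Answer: -171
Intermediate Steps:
-4*35 - 31 = -140 - 31 = -171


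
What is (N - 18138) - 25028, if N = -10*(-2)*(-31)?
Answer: -43786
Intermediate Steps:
N = -620 (N = 20*(-31) = -620)
(N - 18138) - 25028 = (-620 - 18138) - 25028 = -18758 - 25028 = -43786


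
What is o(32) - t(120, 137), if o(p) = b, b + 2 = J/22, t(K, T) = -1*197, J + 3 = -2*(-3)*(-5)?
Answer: 387/2 ≈ 193.50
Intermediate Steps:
J = -33 (J = -3 - 2*(-3)*(-5) = -3 + 6*(-5) = -3 - 30 = -33)
t(K, T) = -197
b = -7/2 (b = -2 - 33/22 = -2 - 33*1/22 = -2 - 3/2 = -7/2 ≈ -3.5000)
o(p) = -7/2
o(32) - t(120, 137) = -7/2 - 1*(-197) = -7/2 + 197 = 387/2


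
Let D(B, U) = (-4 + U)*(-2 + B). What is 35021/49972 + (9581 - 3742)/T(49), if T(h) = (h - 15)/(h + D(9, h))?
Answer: 53105739813/849524 ≈ 62512.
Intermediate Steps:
T(h) = (-15 + h)/(-28 + 8*h) (T(h) = (h - 15)/(h + (8 - 4*9 - 2*h + 9*h)) = (-15 + h)/(h + (8 - 36 - 2*h + 9*h)) = (-15 + h)/(h + (-28 + 7*h)) = (-15 + h)/(-28 + 8*h))
35021/49972 + (9581 - 3742)/T(49) = 35021/49972 + (9581 - 3742)/(((-15 + 49)/(4*(-7 + 2*49)))) = 35021*(1/49972) + 5839/(((1/4)*34/(-7 + 98))) = 35021/49972 + 5839/(((1/4)*34/91)) = 35021/49972 + 5839/(((1/4)*(1/91)*34)) = 35021/49972 + 5839/(17/182) = 35021/49972 + 5839*(182/17) = 35021/49972 + 1062698/17 = 53105739813/849524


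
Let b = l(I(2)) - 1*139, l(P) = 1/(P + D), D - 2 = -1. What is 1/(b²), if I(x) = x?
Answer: 9/173056 ≈ 5.2006e-5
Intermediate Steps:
D = 1 (D = 2 - 1 = 1)
l(P) = 1/(1 + P) (l(P) = 1/(P + 1) = 1/(1 + P))
b = -416/3 (b = 1/(1 + 2) - 1*139 = 1/3 - 139 = ⅓ - 139 = -416/3 ≈ -138.67)
1/(b²) = 1/((-416/3)²) = 1/(173056/9) = 9/173056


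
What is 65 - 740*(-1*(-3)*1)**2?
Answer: -6595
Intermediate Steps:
65 - 740*(-1*(-3)*1)**2 = 65 - 740*(3*1)**2 = 65 - 740*3**2 = 65 - 740*9 = 65 - 6660 = -6595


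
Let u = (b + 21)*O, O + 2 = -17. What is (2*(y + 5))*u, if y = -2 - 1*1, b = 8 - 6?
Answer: -1748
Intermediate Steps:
b = 2
O = -19 (O = -2 - 17 = -19)
y = -3 (y = -2 - 1 = -3)
u = -437 (u = (2 + 21)*(-19) = 23*(-19) = -437)
(2*(y + 5))*u = (2*(-3 + 5))*(-437) = (2*2)*(-437) = 4*(-437) = -1748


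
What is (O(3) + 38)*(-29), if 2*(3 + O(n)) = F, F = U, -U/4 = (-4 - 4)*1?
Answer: -1479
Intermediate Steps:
U = 32 (U = -4*(-4 - 4) = -(-32) = -4*(-8) = 32)
F = 32
O(n) = 13 (O(n) = -3 + (½)*32 = -3 + 16 = 13)
(O(3) + 38)*(-29) = (13 + 38)*(-29) = 51*(-29) = -1479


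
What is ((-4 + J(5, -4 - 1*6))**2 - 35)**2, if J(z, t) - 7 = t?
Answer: 196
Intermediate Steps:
J(z, t) = 7 + t
((-4 + J(5, -4 - 1*6))**2 - 35)**2 = ((-4 + (7 + (-4 - 1*6)))**2 - 35)**2 = ((-4 + (7 + (-4 - 6)))**2 - 35)**2 = ((-4 + (7 - 10))**2 - 35)**2 = ((-4 - 3)**2 - 35)**2 = ((-7)**2 - 35)**2 = (49 - 35)**2 = 14**2 = 196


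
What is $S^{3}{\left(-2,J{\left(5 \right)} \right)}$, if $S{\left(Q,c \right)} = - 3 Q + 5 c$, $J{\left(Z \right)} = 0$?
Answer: $216$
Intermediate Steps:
$S^{3}{\left(-2,J{\left(5 \right)} \right)} = \left(\left(-3\right) \left(-2\right) + 5 \cdot 0\right)^{3} = \left(6 + 0\right)^{3} = 6^{3} = 216$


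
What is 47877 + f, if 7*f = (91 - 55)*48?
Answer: 336867/7 ≈ 48124.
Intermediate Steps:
f = 1728/7 (f = ((91 - 55)*48)/7 = (36*48)/7 = (⅐)*1728 = 1728/7 ≈ 246.86)
47877 + f = 47877 + 1728/7 = 336867/7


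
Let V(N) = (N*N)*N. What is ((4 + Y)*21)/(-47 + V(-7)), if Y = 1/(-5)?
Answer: -133/650 ≈ -0.20462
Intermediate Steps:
Y = -⅕ (Y = 1*(-⅕) = -⅕ ≈ -0.20000)
V(N) = N³ (V(N) = N²*N = N³)
((4 + Y)*21)/(-47 + V(-7)) = ((4 - ⅕)*21)/(-47 + (-7)³) = ((19/5)*21)/(-47 - 343) = (399/5)/(-390) = -1/390*399/5 = -133/650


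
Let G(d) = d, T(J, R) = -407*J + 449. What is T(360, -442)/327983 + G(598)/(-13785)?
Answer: -2209722569/4521245655 ≈ -0.48874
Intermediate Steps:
T(J, R) = 449 - 407*J
T(360, -442)/327983 + G(598)/(-13785) = (449 - 407*360)/327983 + 598/(-13785) = (449 - 146520)*(1/327983) + 598*(-1/13785) = -146071*1/327983 - 598/13785 = -146071/327983 - 598/13785 = -2209722569/4521245655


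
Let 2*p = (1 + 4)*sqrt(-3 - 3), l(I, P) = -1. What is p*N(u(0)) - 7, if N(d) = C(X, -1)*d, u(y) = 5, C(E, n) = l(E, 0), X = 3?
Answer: -7 - 25*I*sqrt(6)/2 ≈ -7.0 - 30.619*I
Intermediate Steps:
C(E, n) = -1
p = 5*I*sqrt(6)/2 (p = ((1 + 4)*sqrt(-3 - 3))/2 = (5*sqrt(-6))/2 = (5*(I*sqrt(6)))/2 = (5*I*sqrt(6))/2 = 5*I*sqrt(6)/2 ≈ 6.1237*I)
N(d) = -d
p*N(u(0)) - 7 = (5*I*sqrt(6)/2)*(-1*5) - 7 = (5*I*sqrt(6)/2)*(-5) - 7 = -25*I*sqrt(6)/2 - 7 = -7 - 25*I*sqrt(6)/2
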